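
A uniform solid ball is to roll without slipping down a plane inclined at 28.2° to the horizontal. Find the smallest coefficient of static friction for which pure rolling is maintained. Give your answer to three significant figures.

With I = (2/5)MR², the ratio k = I/(MR²) is 0.4.
Newton's second law down the slope: Mg sinθ − f = Ma. The torque equation fR = Iα (with α = a/R) gives f = kMa.
These give a = g sinθ/(1+k) and the required friction f = kMg sinθ/(1+k).
The normal force is N = Mg cosθ, so μ_min = f/N = k tanθ/(1+k).
μ_min = 0.4 × tan28.2° / 1.4 ≈ 0.153.

μ_min ≈ 0.153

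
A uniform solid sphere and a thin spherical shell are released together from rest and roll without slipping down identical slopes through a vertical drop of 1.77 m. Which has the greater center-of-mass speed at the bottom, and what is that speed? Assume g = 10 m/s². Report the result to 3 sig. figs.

the uniform solid sphere, at v ≈ 5.03 m/s

For rolling without slipping, Mgh = ½(1+k)Mv² where k = I/(MR²), so v = √(2gh/(1+k)).
Uniform solid sphere: k = 0.4, giving v = √(2×10×1.77/1.4) = 5.028 m/s.
Thin spherical shell: k = 2/3, giving v = √(2×10×1.77/1.667) = 4.609 m/s.
The smaller k wins: the uniform solid sphere, at ≈ 5.03 m/s.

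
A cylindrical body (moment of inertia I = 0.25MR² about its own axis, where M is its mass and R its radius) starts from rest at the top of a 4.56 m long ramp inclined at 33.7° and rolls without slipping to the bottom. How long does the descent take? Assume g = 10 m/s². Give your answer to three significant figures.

With I = 0.25MR², the ratio k = I/(MR²) is 0.25.
Along the incline Mg sinθ − f = Ma, and torque about the center fR = Iα = kMR²(a/R) gives f = kMa.
Hence a = g sinθ/(1+k) = 10×sin33.7°/1.25 = 4.439 m/s².
With constant a from rest, t = √(2L/a) = √(2·4.56/4.439) ≈ 1.43 s.

t ≈ 1.43 s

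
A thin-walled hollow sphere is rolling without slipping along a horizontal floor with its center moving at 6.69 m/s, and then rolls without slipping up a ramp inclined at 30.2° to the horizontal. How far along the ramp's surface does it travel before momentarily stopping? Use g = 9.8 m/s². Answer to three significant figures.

d ≈ 7.57 m

Here I = (2/3)MR², so the shape factor k = I/(MR²) = 2/3.
Rolling without slipping gives ω = v/R, so the total kinetic energy is ½Mv² + ½Iω² = ½(1+k)Mv² = (5/6)Mv².
Setting this equal to Mgh gives the vertical rise h = (1+k)v₀²/(2g) = 1.667×6.69²/(2×9.8) = 3.806 m.
Along the incline, d = h/sinθ = 3.806/sin30.2° ≈ 7.57 m.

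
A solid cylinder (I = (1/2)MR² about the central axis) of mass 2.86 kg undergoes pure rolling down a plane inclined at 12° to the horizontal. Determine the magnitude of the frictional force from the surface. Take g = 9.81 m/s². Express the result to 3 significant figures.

f ≈ 1.94 N

With I = (1/2)MR², the ratio k = I/(MR²) is 0.5.
Newton's second law down the slope: Mg sinθ − f = Ma. The torque equation fR = Iα (with α = a/R) gives f = kMa.
Combining, a = g sinθ/(1+k) and f = kMa = kMg sinθ/(1+k).
f = 0.5 × 2.86 × 9.81 × sin12° / 1.5 ≈ 1.94 N.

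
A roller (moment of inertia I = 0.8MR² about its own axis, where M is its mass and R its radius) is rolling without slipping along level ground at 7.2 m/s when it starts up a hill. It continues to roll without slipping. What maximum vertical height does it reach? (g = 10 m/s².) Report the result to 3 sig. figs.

With I = 0.8MR², the ratio k = I/(MR²) is 0.8.
Pure rolling means v = ωR; then KE = ½Mv² + ½I(v/R)² = ½(1+k)Mv² = (9/10)Mv².
All of this converts to potential energy at the highest point: (9/10)Mv₀² = Mgh.
Thus h = (1+k)v₀²/(2g) = 1.8 × 7.2² / (2 × 10) ≈ 4.67 m.

h ≈ 4.67 m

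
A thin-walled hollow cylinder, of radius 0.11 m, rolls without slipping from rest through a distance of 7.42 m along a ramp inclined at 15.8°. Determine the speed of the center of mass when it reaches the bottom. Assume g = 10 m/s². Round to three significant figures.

v ≈ 4.49 m/s

The moment of inertia is MR², giving k ≡ I/(MR²) = 1.
Rolling without slipping gives ω = v/R, so the total kinetic energy is ½Mv² + ½Iω² = ½(1+k)Mv² = Mv².
The vertical drop is h = L sinθ = 7.42 × sin15.8° = 2.02 m.
Setting Mgh = Mv² gives v = √(2gh/(1+k)) = √(2·10·2.02/2) ≈ 4.49 m/s.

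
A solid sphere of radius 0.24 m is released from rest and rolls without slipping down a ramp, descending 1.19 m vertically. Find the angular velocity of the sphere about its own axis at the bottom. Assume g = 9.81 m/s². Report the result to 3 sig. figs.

ω ≈ 17.0 rad/s

Here I = (2/5)MR², so the shape factor k = I/(MR²) = 0.4.
Pure rolling means v = ωR; then KE = ½Mv² + ½I(v/R)² = ½(1+k)Mv² = (7/10)Mv².
Energy conservation Mgh = ½(1+k)Mv² gives v = √(2gh/(1+k)) = √(2 × 9.81 × 1.19 / 1.4) = 4.084 m/s.
The angular speed follows from ω = v/R = 4.084/0.24 ≈ 17.0 rad/s.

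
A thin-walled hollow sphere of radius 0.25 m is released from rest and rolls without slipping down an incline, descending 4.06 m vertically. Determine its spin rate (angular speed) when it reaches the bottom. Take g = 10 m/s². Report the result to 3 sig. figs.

ω ≈ 27.9 rad/s

Here I = (2/3)MR², so the shape factor k = I/(MR²) = 2/3.
Rolling without slipping gives ω = v/R, so the total kinetic energy is ½Mv² + ½Iω² = ½(1+k)Mv² = (5/6)Mv².
Energy conservation Mgh = ½(1+k)Mv² gives v = √(2gh/(1+k)) = √(2 × 10 × 4.06 / 1.667) = 6.98 m/s.
The angular speed follows from ω = v/R = 6.98/0.25 ≈ 27.9 rad/s.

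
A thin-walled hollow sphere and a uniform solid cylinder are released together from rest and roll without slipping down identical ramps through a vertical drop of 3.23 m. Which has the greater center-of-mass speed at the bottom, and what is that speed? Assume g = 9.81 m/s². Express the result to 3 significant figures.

For rolling without slipping, Mgh = ½(1+k)Mv² where k = I/(MR²), so v = √(2gh/(1+k)).
Thin-walled hollow sphere: k = 2/3, giving v = √(2×9.81×3.23/1.667) = 6.166 m/s.
Uniform solid cylinder: k = 0.5, giving v = √(2×9.81×3.23/1.5) = 6.5 m/s.
The smaller k wins: the uniform solid cylinder, at ≈ 6.50 m/s.

the uniform solid cylinder, at v ≈ 6.50 m/s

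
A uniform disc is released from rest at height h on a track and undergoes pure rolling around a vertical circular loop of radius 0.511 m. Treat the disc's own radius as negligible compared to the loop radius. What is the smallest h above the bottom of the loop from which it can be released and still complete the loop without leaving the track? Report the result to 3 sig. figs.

The moment of inertia is (1/2)MR², giving k ≡ I/(MR²) = 0.5.
At the top of the loop, the minimum-contact condition is Mg = Mv_top²/r, so v_top² = gr.
With ω = v/R, the kinetic energy at speed v is ½(1+k)Mv² = (3/4)Mv².
Energy conservation from release (height h) to the top (height 2r): Mgh = Mg(2r) + (3/4)M·gr.
Thus h_min = 2r + (1+k)r/2 = r(2 + 1.5/2) = 0.511 × 2.75 ≈ 1.41 m.

h_min ≈ 1.41 m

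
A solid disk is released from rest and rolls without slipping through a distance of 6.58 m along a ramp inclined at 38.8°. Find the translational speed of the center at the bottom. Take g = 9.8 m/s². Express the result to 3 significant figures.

v ≈ 7.34 m/s

For this body I = (1/2)MR², i.e. k = I/(MR²) = 0.5.
Rolling without slipping gives ω = v/R, so the total kinetic energy is ½Mv² + ½Iω² = ½(1+k)Mv² = (3/4)Mv².
The vertical drop is h = L sinθ = 6.58 × sin38.8° = 4.123 m.
Energy conservation: Mgh = (3/4)Mv², so v = √(2gh/(1+k)) = √(2 × 9.8 × 4.123 / 1.5) ≈ 7.34 m/s.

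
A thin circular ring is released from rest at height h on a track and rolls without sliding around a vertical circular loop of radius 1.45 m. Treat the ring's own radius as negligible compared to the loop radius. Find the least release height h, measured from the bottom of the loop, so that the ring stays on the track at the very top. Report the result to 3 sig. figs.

Here I = MR², so the shape factor k = I/(MR²) = 1.
At the top of the loop, the minimum-contact condition is Mg = Mv_top²/r, so v_top² = gr.
With ω = v/R, the kinetic energy at speed v is ½(1+k)Mv² = Mv².
Energy conservation from release (height h) to the top (height 2r): Mgh = Mg(2r) + M·gr.
Thus h_min = 2r + (1+k)r/2 = r(2 + 2/2) = 1.45 × 3 ≈ 4.35 m.

h_min ≈ 4.35 m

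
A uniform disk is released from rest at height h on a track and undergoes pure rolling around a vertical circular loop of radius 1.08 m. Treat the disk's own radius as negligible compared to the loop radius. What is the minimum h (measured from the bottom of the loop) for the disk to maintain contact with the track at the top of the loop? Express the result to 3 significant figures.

h_min ≈ 2.97 m

For this body I = (1/2)MR², i.e. k = I/(MR²) = 0.5.
At the top, contact is just lost when gravity alone supplies the centripetal force: Mg = Mv_top²/r, i.e. v_top² = gr.
With ω = v/R, the kinetic energy at speed v is ½(1+k)Mv² = (3/4)Mv².
Energy conservation from release (height h) to the top (height 2r): Mgh = Mg(2r) + (3/4)M·gr.
Thus h_min = 2r + (1+k)r/2 = r(2 + 1.5/2) = 1.08 × 2.75 ≈ 2.97 m.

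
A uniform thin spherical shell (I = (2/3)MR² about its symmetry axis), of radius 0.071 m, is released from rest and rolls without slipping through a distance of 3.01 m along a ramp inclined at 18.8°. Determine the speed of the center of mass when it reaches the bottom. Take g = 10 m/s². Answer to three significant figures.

Here I = (2/3)MR², so the shape factor k = I/(MR²) = 2/3.
The rolling condition ω = v/R makes the rotational term ½I(v/R)² = ½kMv², so KE_total = ½(1+k)Mv² = (5/6)Mv².
The vertical drop is h = L sinθ = 3.01 × sin18.8° = 0.97 m.
Energy conservation: Mgh = (5/6)Mv², so v = √(2gh/(1+k)) = √(2 × 10 × 0.97 / 1.667) ≈ 3.41 m/s.

v ≈ 3.41 m/s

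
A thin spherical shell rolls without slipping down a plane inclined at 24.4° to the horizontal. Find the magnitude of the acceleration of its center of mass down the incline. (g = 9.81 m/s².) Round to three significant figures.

a ≈ 2.43 m/s²

The moment of inertia is (2/3)MR², giving k ≡ I/(MR²) = 2/3.
Translational: Mg sinθ − f = Ma. Rotational about the CM: fR = Iα = kMRa, so f = kMa.
Eliminating f: Mg sinθ = (1+k)Ma, so a = g sinθ/(1+k) = 9.81 × sin24.4° / 1.667 ≈ 2.43 m/s².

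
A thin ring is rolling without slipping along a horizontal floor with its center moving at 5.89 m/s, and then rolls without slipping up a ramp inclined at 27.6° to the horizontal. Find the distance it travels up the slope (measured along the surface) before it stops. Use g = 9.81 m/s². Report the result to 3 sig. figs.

For this body I = MR², i.e. k = I/(MR²) = 1.
Since it rolls without slipping, ω = v/R and KE = ½Mv² + ½Iω² = ½(1+k)Mv² = Mv².
Setting this equal to Mgh gives the vertical rise h = (1+k)v₀²/(2g) = 2×5.89²/(2×9.81) = 3.536 m.
The distance along the slope is d = h/sinθ = 3.536/sin27.6° ≈ 7.63 m.

d ≈ 7.63 m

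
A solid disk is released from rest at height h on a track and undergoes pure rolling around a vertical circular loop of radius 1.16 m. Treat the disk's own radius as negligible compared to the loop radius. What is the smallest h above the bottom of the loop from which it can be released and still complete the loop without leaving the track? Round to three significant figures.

For this body I = (1/2)MR², i.e. k = I/(MR²) = 0.5.
At the top of the loop, the minimum-contact condition is Mg = Mv_top²/r, so v_top² = gr.
With ω = v/R, the kinetic energy at speed v is ½(1+k)Mv² = (3/4)Mv².
Energy conservation from release (height h) to the top (height 2r): Mgh = Mg(2r) + (3/4)M·gr.
Thus h_min = 2r + (1+k)r/2 = r(2 + 1.5/2) = 1.16 × 2.75 ≈ 3.19 m.

h_min ≈ 3.19 m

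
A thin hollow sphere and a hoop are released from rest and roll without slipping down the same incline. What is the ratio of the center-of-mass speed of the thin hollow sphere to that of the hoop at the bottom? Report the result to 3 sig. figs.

Each satisfies Mgh = ½(1+k)Mv² with k = I/(MR²), so v ∝ 1/√(1+k).
For the thin hollow sphere k = 2/3; for the hoop k = 1.
v₁/v₂ = √((1+k₂)/(1+k₁)) = √(2/1.667) ≈ 1.10.

v_ratio ≈ 1.10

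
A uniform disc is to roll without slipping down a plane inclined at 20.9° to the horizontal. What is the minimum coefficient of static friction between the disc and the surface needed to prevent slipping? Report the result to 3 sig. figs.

μ_min ≈ 0.127

The moment of inertia is (1/2)MR², giving k ≡ I/(MR²) = 0.5.
Newton's second law down the slope: Mg sinθ − f = Ma. The torque equation fR = Iα (with α = a/R) gives f = kMa.
These give a = g sinθ/(1+k) and the required friction f = kMg sinθ/(1+k).
With N = Mg cosθ, the no-slip condition f ≤ μN gives μ_min = f/N = k tanθ/(1+k).
μ_min = 0.5 × tan20.9° / 1.5 ≈ 0.127.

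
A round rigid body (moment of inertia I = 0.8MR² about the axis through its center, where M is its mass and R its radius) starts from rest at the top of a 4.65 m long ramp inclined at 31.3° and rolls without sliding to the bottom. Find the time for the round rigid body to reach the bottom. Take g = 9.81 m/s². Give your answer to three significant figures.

For this body I = 0.8MR², i.e. k = I/(MR²) = 0.8.
Along the incline Mg sinθ − f = Ma, and torque about the center fR = Iα = kMR²(a/R) gives f = kMa.
Hence a = g sinθ/(1+k) = 9.81×sin31.3°/1.8 = 2.831 m/s².
Starting from rest, L = ½at², so t = √(2L/a) = √(2×4.65/2.831) ≈ 1.81 s.

t ≈ 1.81 s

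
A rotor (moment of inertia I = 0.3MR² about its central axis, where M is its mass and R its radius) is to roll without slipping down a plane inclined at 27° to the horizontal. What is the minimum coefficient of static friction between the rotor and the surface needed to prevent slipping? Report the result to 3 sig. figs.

For this body I = 0.3MR², i.e. k = I/(MR²) = 0.3.
Along the incline Mg sinθ − f = Ma, and torque about the center fR = Iα = kMR²(a/R) gives f = kMa.
These give a = g sinθ/(1+k) and the required friction f = kMg sinθ/(1+k).
With N = Mg cosθ, the no-slip condition f ≤ μN gives μ_min = f/N = k tanθ/(1+k).
μ_min = 0.3 × tan27° / 1.3 ≈ 0.118.

μ_min ≈ 0.118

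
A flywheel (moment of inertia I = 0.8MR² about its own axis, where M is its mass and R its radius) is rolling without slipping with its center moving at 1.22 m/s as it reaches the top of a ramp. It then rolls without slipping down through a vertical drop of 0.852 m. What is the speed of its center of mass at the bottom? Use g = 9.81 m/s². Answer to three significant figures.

The moment of inertia is 0.8MR², giving k ≡ I/(MR²) = 0.8.
Pure rolling means v = ωR; then KE = ½Mv² + ½I(v/R)² = ½(1+k)Mv² = (9/10)Mv².
Energy conservation: (9/10)Mv₀² + Mgh = (9/10)Mv², so v² = v₀² + 2gh/(1+k).
v = √(1.22² + 2×9.81×0.852/1.8) = √10.78 ≈ 3.28 m/s.

v ≈ 3.28 m/s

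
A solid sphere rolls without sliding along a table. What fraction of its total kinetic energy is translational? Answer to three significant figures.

fraction ≈ 0.714

For this body I = (2/5)MR², i.e. k = I/(MR²) = 0.4.
With ω = v/R, KE_trans = ½Mv² and KE_rot = ½Iω² = ½kMv², so KE_total = ½(1+k)Mv².
The translational fraction is therefore 1/(1+k) = 1/1.4 ≈ 0.714.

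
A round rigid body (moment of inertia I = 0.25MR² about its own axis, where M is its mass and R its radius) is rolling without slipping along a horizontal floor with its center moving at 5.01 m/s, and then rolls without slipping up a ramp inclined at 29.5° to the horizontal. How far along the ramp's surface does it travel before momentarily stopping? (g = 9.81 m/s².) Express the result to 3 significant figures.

d ≈ 3.25 m

Here I = 0.25MR², so the shape factor k = I/(MR²) = 0.25.
The rolling condition ω = v/R makes the rotational term ½I(v/R)² = ½kMv², so KE_total = ½(1+k)Mv² = (5/8)Mv².
Setting this equal to Mgh gives the vertical rise h = (1+k)v₀²/(2g) = 1.25×5.01²/(2×9.81) = 1.599 m.
Along the incline, d = h/sinθ = 1.599/sin29.5° ≈ 3.25 m.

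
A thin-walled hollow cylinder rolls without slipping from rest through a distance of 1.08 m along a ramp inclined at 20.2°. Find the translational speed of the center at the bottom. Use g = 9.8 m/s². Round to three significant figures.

Here I = MR², so the shape factor k = I/(MR²) = 1.
Pure rolling means v = ωR; then KE = ½Mv² + ½I(v/R)² = ½(1+k)Mv² = Mv².
The vertical drop is h = L sinθ = 1.08 × sin20.2° = 0.3729 m.
Energy conservation: Mgh = Mv², so v = √(2gh/(1+k)) = √(2 × 9.8 × 0.3729 / 2) ≈ 1.91 m/s.

v ≈ 1.91 m/s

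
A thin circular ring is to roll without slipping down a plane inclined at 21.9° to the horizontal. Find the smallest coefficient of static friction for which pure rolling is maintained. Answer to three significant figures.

μ_min ≈ 0.201

With I = MR², the ratio k = I/(MR²) is 1.
Along the incline Mg sinθ − f = Ma, and torque about the center fR = Iα = kMR²(a/R) gives f = kMa.
These give a = g sinθ/(1+k) and the required friction f = kMg sinθ/(1+k).
The normal force is N = Mg cosθ, so μ_min = f/N = k tanθ/(1+k).
μ_min = 1 × tan21.9° / 2 ≈ 0.201.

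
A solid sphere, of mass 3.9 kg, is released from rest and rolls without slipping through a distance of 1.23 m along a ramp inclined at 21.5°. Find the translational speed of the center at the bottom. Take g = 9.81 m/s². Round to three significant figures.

v ≈ 2.51 m/s

With I = (2/5)MR², the ratio k = I/(MR²) is 0.4.
Since it rolls without slipping, ω = v/R and KE = ½Mv² + ½Iω² = ½(1+k)Mv² = (7/10)Mv².
The vertical drop is h = L sinθ = 1.23 × sin21.5° = 0.4508 m.
Energy conservation: Mgh = (7/10)Mv², so v = √(2gh/(1+k)) = √(2 × 9.81 × 0.4508 / 1.4) ≈ 2.51 m/s.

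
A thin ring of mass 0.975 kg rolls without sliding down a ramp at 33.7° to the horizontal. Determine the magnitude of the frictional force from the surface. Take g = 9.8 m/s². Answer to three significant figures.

The moment of inertia is MR², giving k ≡ I/(MR²) = 1.
Along the incline Mg sinθ − f = Ma, and torque about the center fR = Iα = kMR²(a/R) gives f = kMa.
Combining, a = g sinθ/(1+k) and f = kMa = kMg sinθ/(1+k).
f = 1 × 0.975 × 9.8 × sin33.7° / 2 ≈ 2.65 N.

f ≈ 2.65 N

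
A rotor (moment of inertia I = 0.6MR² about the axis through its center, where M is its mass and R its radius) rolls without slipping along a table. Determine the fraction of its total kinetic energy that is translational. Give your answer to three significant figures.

fraction ≈ 0.625

Here I = 0.6MR², so the shape factor k = I/(MR²) = 0.6.
Since ω = v/R, the translational part is ½Mv² and the rotational part is ½I(v/R)² = ½kMv²; the total is ½(1+k)Mv².
The translational fraction is therefore 1/(1+k) = 1/1.6 ≈ 0.625.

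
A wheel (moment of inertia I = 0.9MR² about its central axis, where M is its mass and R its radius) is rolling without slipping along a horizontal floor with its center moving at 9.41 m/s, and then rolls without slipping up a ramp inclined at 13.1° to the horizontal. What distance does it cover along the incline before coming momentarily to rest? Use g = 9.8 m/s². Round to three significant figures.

With I = 0.9MR², the ratio k = I/(MR²) is 0.9.
Pure rolling means v = ωR; then KE = ½Mv² + ½I(v/R)² = ½(1+k)Mv² = (19/20)Mv².
Setting this equal to Mgh gives the vertical rise h = (1+k)v₀²/(2g) = 1.9×9.41²/(2×9.8) = 8.584 m.
Along the incline, d = h/sinθ = 8.584/sin13.1° ≈ 37.9 m.

d ≈ 37.9 m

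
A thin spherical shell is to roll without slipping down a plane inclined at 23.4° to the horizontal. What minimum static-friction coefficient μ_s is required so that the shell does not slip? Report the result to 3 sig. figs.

μ_min ≈ 0.173

With I = (2/3)MR², the ratio k = I/(MR²) is 2/3.
Along the incline Mg sinθ − f = Ma, and torque about the center fR = Iα = kMR²(a/R) gives f = kMa.
These give a = g sinθ/(1+k) and the required friction f = kMg sinθ/(1+k).
The normal force is N = Mg cosθ, so μ_min = f/N = k tanθ/(1+k).
μ_min = (2/3) × tan23.4° / 1.667 ≈ 0.173.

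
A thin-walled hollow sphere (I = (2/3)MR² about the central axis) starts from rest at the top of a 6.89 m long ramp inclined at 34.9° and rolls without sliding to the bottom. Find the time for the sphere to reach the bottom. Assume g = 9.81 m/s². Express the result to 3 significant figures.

For this body I = (2/3)MR², i.e. k = I/(MR²) = 2/3.
Translational: Mg sinθ − f = Ma. Rotational about the CM: fR = Iα = kMRa, so f = kMa.
Hence a = g sinθ/(1+k) = 9.81×sin34.9°/1.667 = 3.368 m/s².
Starting from rest, L = ½at², so t = √(2L/a) = √(2×6.89/3.368) ≈ 2.02 s.

t ≈ 2.02 s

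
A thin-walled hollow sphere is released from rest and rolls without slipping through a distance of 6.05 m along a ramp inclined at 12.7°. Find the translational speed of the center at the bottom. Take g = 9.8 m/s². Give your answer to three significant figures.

Here I = (2/3)MR², so the shape factor k = I/(MR²) = 2/3.
Since it rolls without slipping, ω = v/R and KE = ½Mv² + ½Iω² = ½(1+k)Mv² = (5/6)Mv².
The vertical drop is h = L sinθ = 6.05 × sin12.7° = 1.33 m.
Setting Mgh = (5/6)Mv² gives v = √(2gh/(1+k)) = √(2·9.8·1.33/1.667) ≈ 3.95 m/s.

v ≈ 3.95 m/s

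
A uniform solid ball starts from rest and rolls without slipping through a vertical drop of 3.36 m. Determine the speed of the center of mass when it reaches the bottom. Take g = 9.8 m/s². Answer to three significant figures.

The moment of inertia is (2/5)MR², giving k ≡ I/(MR²) = 0.4.
Since it rolls without slipping, ω = v/R and KE = ½Mv² + ½Iω² = ½(1+k)Mv² = (7/10)Mv².
Energy conservation: Mgh = (7/10)Mv², so v = √(2gh/(1+k)) = √(2 × 9.8 × 3.36 / 1.4) ≈ 6.86 m/s.

v ≈ 6.86 m/s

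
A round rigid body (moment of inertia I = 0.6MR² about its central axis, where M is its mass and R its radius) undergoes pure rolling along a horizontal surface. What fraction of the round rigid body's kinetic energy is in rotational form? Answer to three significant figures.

fraction ≈ 0.375

With I = 0.6MR², the ratio k = I/(MR²) is 0.6.
Since ω = v/R, the translational part is ½Mv² and the rotational part is ½I(v/R)² = ½kMv²; the total is ½(1+k)Mv².
The rotational fraction is therefore k/(1+k) = 0.6/1.6 ≈ 0.375.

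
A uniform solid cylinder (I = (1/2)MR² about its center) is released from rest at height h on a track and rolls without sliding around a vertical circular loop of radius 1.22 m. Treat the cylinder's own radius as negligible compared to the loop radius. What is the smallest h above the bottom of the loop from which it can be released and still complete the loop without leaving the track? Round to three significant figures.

h_min ≈ 3.36 m

The moment of inertia is (1/2)MR², giving k ≡ I/(MR²) = 0.5.
At the top, contact is just lost when gravity alone supplies the centripetal force: Mg = Mv_top²/r, i.e. v_top² = gr.
With ω = v/R, the kinetic energy at speed v is ½(1+k)Mv² = (3/4)Mv².
Energy conservation from release (height h) to the top (height 2r): Mgh = Mg(2r) + (3/4)M·gr.
Thus h_min = 2r + (1+k)r/2 = r(2 + 1.5/2) = 1.22 × 2.75 ≈ 3.36 m.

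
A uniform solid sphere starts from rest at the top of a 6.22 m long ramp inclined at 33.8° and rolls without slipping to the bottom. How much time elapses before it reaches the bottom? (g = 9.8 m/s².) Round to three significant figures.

For this body I = (2/5)MR², i.e. k = I/(MR²) = 0.4.
Translational: Mg sinθ − f = Ma. Rotational about the CM: fR = Iα = kMRa, so f = kMa.
Hence a = g sinθ/(1+k) = 9.8×sin33.8°/1.4 = 3.894 m/s².
With constant a from rest, t = √(2L/a) = √(2·6.22/3.894) ≈ 1.79 s.

t ≈ 1.79 s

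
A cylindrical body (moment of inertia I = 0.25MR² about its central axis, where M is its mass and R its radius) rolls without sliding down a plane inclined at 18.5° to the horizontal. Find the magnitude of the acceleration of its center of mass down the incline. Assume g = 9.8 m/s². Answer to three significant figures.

a ≈ 2.49 m/s²

With I = 0.25MR², the ratio k = I/(MR²) is 0.25.
Along the incline Mg sinθ − f = Ma, and torque about the center fR = Iα = kMR²(a/R) gives f = kMa.
Eliminating f: Mg sinθ = (1+k)Ma, so a = g sinθ/(1+k) = 9.8 × sin18.5° / 1.25 ≈ 2.49 m/s².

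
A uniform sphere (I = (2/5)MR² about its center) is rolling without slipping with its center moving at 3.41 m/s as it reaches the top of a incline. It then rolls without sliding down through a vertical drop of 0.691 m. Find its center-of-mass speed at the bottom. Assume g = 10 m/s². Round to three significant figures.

v ≈ 4.64 m/s

Here I = (2/5)MR², so the shape factor k = I/(MR²) = 0.4.
Pure rolling means v = ωR; then KE = ½Mv² + ½I(v/R)² = ½(1+k)Mv² = (7/10)Mv².
Conserving energy between top and bottom: (7/10)Mv² = (7/10)Mv₀² + Mgh, hence v² = v₀² + 2gh/(1+k).
v = √(3.41² + 2×10×0.691/1.4) = √21.5 ≈ 4.64 m/s.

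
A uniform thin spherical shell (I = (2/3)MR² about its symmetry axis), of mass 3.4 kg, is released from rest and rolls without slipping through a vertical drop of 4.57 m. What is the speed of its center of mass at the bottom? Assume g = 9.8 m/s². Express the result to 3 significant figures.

Here I = (2/3)MR², so the shape factor k = I/(MR²) = 2/3.
Since it rolls without slipping, ω = v/R and KE = ½Mv² + ½Iω² = ½(1+k)Mv² = (5/6)Mv².
Setting Mgh = (5/6)Mv² gives v = √(2gh/(1+k)) = √(2·9.8·4.57/1.667) ≈ 7.33 m/s.

v ≈ 7.33 m/s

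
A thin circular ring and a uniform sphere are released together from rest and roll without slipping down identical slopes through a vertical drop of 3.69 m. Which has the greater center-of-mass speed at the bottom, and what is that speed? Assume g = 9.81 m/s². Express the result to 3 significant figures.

the uniform sphere, at v ≈ 7.19 m/s

For rolling without slipping, Mgh = ½(1+k)Mv² where k = I/(MR²), so v = √(2gh/(1+k)).
Thin circular ring: k = 1, giving v = √(2×9.81×3.69/2) = 6.017 m/s.
Uniform sphere: k = 0.4, giving v = √(2×9.81×3.69/1.4) = 7.191 m/s.
The smaller k wins: the uniform sphere, at ≈ 7.19 m/s.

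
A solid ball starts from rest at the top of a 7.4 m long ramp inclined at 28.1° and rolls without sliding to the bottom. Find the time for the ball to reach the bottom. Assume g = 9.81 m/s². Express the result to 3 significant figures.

The moment of inertia is (2/5)MR², giving k ≡ I/(MR²) = 0.4.
Newton's second law down the slope: Mg sinθ − f = Ma. The torque equation fR = Iα (with α = a/R) gives f = kMa.
Hence a = g sinθ/(1+k) = 9.81×sin28.1°/1.4 = 3.3 m/s².
Starting from rest, L = ½at², so t = √(2L/a) = √(2×7.4/3.3) ≈ 2.12 s.

t ≈ 2.12 s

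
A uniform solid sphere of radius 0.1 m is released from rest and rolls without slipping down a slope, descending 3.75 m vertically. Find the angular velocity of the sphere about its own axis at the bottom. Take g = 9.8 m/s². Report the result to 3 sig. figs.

ω ≈ 72.5 rad/s

The moment of inertia is (2/5)MR², giving k ≡ I/(MR²) = 0.4.
Pure rolling means v = ωR; then KE = ½Mv² + ½I(v/R)² = ½(1+k)Mv² = (7/10)Mv².
Energy conservation Mgh = ½(1+k)Mv² gives v = √(2gh/(1+k)) = √(2 × 9.8 × 3.75 / 1.4) = 7.246 m/s.
Then ω = v/R = 7.246 / 0.1 ≈ 72.5 rad/s.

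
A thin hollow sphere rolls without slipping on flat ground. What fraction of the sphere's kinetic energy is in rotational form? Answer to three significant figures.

fraction ≈ 0.400

With I = (2/3)MR², the ratio k = I/(MR²) is 2/3.
Since ω = v/R, the translational part is ½Mv² and the rotational part is ½I(v/R)² = ½kMv²; the total is ½(1+k)Mv².
The rotational fraction is therefore k/(1+k) = (2/3)/1.667 ≈ 0.400.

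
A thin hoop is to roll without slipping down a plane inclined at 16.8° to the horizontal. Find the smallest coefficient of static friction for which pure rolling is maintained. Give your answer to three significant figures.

With I = MR², the ratio k = I/(MR²) is 1.
Newton's second law down the slope: Mg sinθ − f = Ma. The torque equation fR = Iα (with α = a/R) gives f = kMa.
These give a = g sinθ/(1+k) and the required friction f = kMg sinθ/(1+k).
With N = Mg cosθ, the no-slip condition f ≤ μN gives μ_min = f/N = k tanθ/(1+k).
μ_min = 1 × tan16.8° / 2 ≈ 0.151.

μ_min ≈ 0.151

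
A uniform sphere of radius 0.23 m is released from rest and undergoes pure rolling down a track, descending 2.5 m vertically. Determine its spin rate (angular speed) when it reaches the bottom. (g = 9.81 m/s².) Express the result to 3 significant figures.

The moment of inertia is (2/5)MR², giving k ≡ I/(MR²) = 0.4.
Rolling without slipping gives ω = v/R, so the total kinetic energy is ½Mv² + ½Iω² = ½(1+k)Mv² = (7/10)Mv².
Energy conservation Mgh = ½(1+k)Mv² gives v = √(2gh/(1+k)) = √(2 × 9.81 × 2.5 / 1.4) = 5.919 m/s.
The angular speed follows from ω = v/R = 5.919/0.23 ≈ 25.7 rad/s.

ω ≈ 25.7 rad/s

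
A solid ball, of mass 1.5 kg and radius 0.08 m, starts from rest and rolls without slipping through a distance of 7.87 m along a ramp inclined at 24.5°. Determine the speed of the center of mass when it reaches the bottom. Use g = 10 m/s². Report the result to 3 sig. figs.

The moment of inertia is (2/5)MR², giving k ≡ I/(MR²) = 0.4.
The rolling condition ω = v/R makes the rotational term ½I(v/R)² = ½kMv², so KE_total = ½(1+k)Mv² = (7/10)Mv².
The vertical drop is h = L sinθ = 7.87 × sin24.5° = 3.264 m.
Energy conservation: Mgh = (7/10)Mv², so v = √(2gh/(1+k)) = √(2 × 10 × 3.264 / 1.4) ≈ 6.83 m/s.

v ≈ 6.83 m/s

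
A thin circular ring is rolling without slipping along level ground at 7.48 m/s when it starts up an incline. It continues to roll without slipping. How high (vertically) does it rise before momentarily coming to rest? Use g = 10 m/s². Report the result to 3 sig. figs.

The moment of inertia is MR², giving k ≡ I/(MR²) = 1.
The rolling condition ω = v/R makes the rotational term ½I(v/R)² = ½kMv², so KE_total = ½(1+k)Mv² = Mv².
All of this converts to potential energy at the highest point: Mv₀² = Mgh.
Thus h = (1+k)v₀²/(2g) = 2 × 7.48² / (2 × 10) ≈ 5.60 m.

h ≈ 5.60 m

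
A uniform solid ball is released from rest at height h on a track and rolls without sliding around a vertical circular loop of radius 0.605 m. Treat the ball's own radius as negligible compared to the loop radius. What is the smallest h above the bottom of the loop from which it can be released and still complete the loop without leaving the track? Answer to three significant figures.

h_min ≈ 1.63 m

The moment of inertia is (2/5)MR², giving k ≡ I/(MR²) = 0.4.
At the top, contact is just lost when gravity alone supplies the centripetal force: Mg = Mv_top²/r, i.e. v_top² = gr.
With ω = v/R, the kinetic energy at speed v is ½(1+k)Mv² = (7/10)Mv².
Energy conservation from release (height h) to the top (height 2r): Mgh = Mg(2r) + (7/10)M·gr.
Thus h_min = 2r + (1+k)r/2 = r(2 + 1.4/2) = 0.605 × 2.7 ≈ 1.63 m.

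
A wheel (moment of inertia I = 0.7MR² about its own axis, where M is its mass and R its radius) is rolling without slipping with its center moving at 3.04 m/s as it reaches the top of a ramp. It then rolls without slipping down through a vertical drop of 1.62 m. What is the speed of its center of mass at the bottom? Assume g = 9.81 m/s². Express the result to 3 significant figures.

v ≈ 5.29 m/s

Here I = 0.7MR², so the shape factor k = I/(MR²) = 0.7.
Pure rolling means v = ωR; then KE = ½Mv² + ½I(v/R)² = ½(1+k)Mv² = (17/20)Mv².
Conserving energy between top and bottom: (17/20)Mv² = (17/20)Mv₀² + Mgh, hence v² = v₀² + 2gh/(1+k).
v = √(3.04² + 2×9.81×1.62/1.7) = √27.94 ≈ 5.29 m/s.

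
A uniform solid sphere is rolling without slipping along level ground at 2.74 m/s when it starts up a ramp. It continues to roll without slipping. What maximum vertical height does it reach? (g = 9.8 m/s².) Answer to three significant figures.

h ≈ 0.536 m

For this body I = (2/5)MR², i.e. k = I/(MR²) = 0.4.
The rolling condition ω = v/R makes the rotational term ½I(v/R)² = ½kMv², so KE_total = ½(1+k)Mv² = (7/10)Mv².
At the top the kinetic energy is zero, so (7/10)Mv₀² = Mgh.
Thus h = (1+k)v₀²/(2g) = 1.4 × 2.74² / (2 × 9.8) ≈ 0.536 m.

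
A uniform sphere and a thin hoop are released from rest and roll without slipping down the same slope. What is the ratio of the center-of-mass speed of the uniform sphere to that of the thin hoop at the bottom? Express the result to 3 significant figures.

Each satisfies Mgh = ½(1+k)Mv² with k = I/(MR²), so v ∝ 1/√(1+k).
For the uniform sphere k = 0.4; for the thin hoop k = 1.
v₁/v₂ = √((1+k₂)/(1+k₁)) = √(2/1.4) ≈ 1.20.

v_ratio ≈ 1.20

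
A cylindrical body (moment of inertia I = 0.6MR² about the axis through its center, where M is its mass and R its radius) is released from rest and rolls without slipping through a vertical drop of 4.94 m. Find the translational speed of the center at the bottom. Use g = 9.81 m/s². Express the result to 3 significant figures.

v ≈ 7.78 m/s

The moment of inertia is 0.6MR², giving k ≡ I/(MR²) = 0.6.
The rolling condition ω = v/R makes the rotational term ½I(v/R)² = ½kMv², so KE_total = ½(1+k)Mv² = (4/5)Mv².
Energy conservation: Mgh = (4/5)Mv², so v = √(2gh/(1+k)) = √(2 × 9.81 × 4.94 / 1.6) ≈ 7.78 m/s.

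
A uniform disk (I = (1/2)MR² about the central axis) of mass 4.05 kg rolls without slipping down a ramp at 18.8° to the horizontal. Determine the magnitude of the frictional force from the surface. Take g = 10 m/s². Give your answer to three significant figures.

Here I = (1/2)MR², so the shape factor k = I/(MR²) = 0.5.
Along the incline Mg sinθ − f = Ma, and torque about the center fR = Iα = kMR²(a/R) gives f = kMa.
Combining, a = g sinθ/(1+k) and f = kMa = kMg sinθ/(1+k).
f = 0.5 × 4.05 × 10 × sin18.8° / 1.5 ≈ 4.35 N.

f ≈ 4.35 N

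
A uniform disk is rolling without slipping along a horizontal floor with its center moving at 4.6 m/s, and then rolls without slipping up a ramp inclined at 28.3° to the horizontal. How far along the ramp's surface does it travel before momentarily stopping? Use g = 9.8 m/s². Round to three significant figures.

Here I = (1/2)MR², so the shape factor k = I/(MR²) = 0.5.
Since it rolls without slipping, ω = v/R and KE = ½Mv² + ½Iω² = ½(1+k)Mv² = (3/4)Mv².
Setting this equal to Mgh gives the vertical rise h = (1+k)v₀²/(2g) = 1.5×4.6²/(2×9.8) = 1.619 m.
The distance along the slope is d = h/sinθ = 1.619/sin28.3° ≈ 3.42 m.

d ≈ 3.42 m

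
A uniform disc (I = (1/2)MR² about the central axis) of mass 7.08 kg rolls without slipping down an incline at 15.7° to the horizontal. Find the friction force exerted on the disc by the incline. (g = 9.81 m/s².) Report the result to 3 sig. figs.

f ≈ 6.26 N

With I = (1/2)MR², the ratio k = I/(MR²) is 0.5.
Translational: Mg sinθ − f = Ma. Rotational about the CM: fR = Iα = kMRa, so f = kMa.
Combining, a = g sinθ/(1+k) and f = kMa = kMg sinθ/(1+k).
f = 0.5 × 7.08 × 9.81 × sin15.7° / 1.5 ≈ 6.26 N.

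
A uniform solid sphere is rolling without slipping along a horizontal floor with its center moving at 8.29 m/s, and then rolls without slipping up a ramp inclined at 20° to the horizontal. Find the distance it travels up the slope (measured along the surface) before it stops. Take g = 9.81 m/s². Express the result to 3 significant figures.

d ≈ 14.3 m

For this body I = (2/5)MR², i.e. k = I/(MR²) = 0.4.
Since it rolls without slipping, ω = v/R and KE = ½Mv² + ½Iω² = ½(1+k)Mv² = (7/10)Mv².
Setting this equal to Mgh gives the vertical rise h = (1+k)v₀²/(2g) = 1.4×8.29²/(2×9.81) = 4.904 m.
Along the incline, d = h/sinθ = 4.904/sin20° ≈ 14.3 m.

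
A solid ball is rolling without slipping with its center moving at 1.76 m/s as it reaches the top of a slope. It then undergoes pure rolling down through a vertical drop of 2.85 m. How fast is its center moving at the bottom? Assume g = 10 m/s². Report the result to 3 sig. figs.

Here I = (2/5)MR², so the shape factor k = I/(MR²) = 0.4.
Since it rolls without slipping, ω = v/R and KE = ½Mv² + ½Iω² = ½(1+k)Mv² = (7/10)Mv².
Conserving energy between top and bottom: (7/10)Mv² = (7/10)Mv₀² + Mgh, hence v² = v₀² + 2gh/(1+k).
v = √(1.76² + 2×10×2.85/1.4) = √43.81 ≈ 6.62 m/s.

v ≈ 6.62 m/s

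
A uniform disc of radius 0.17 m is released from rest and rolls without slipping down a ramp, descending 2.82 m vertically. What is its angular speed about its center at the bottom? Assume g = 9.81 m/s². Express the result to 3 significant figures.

ω ≈ 35.7 rad/s

With I = (1/2)MR², the ratio k = I/(MR²) is 0.5.
The rolling condition ω = v/R makes the rotational term ½I(v/R)² = ½kMv², so KE_total = ½(1+k)Mv² = (3/4)Mv².
Energy conservation Mgh = ½(1+k)Mv² gives v = √(2gh/(1+k)) = √(2 × 9.81 × 2.82 / 1.5) = 6.073 m/s.
Then ω = v/R = 6.073 / 0.17 ≈ 35.7 rad/s.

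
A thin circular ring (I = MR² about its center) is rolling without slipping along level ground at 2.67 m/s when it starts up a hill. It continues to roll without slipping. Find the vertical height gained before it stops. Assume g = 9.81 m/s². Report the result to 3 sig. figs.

h ≈ 0.727 m

With I = MR², the ratio k = I/(MR²) is 1.
Pure rolling means v = ωR; then KE = ½Mv² + ½I(v/R)² = ½(1+k)Mv² = Mv².
At the top the kinetic energy is zero, so Mv₀² = Mgh.
Thus h = (1+k)v₀²/(2g) = 2 × 2.67² / (2 × 9.81) ≈ 0.727 m.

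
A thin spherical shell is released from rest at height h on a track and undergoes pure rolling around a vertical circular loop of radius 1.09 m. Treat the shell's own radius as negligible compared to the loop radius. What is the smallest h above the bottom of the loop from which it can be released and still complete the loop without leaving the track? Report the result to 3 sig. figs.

With I = (2/3)MR², the ratio k = I/(MR²) is 2/3.
At the top of the loop, the minimum-contact condition is Mg = Mv_top²/r, so v_top² = gr.
With ω = v/R, the kinetic energy at speed v is ½(1+k)Mv² = (5/6)Mv².
Energy conservation from release (height h) to the top (height 2r): Mgh = Mg(2r) + (5/6)M·gr.
Thus h_min = 2r + (1+k)r/2 = r(2 + 1.667/2) = 1.09 × 2.833 ≈ 3.09 m.

h_min ≈ 3.09 m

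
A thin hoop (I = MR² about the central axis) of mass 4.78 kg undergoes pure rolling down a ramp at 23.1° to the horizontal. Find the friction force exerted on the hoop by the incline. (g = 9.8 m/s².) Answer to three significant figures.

f ≈ 9.19 N

With I = MR², the ratio k = I/(MR²) is 1.
Newton's second law down the slope: Mg sinθ − f = Ma. The torque equation fR = Iα (with α = a/R) gives f = kMa.
Combining, a = g sinθ/(1+k) and f = kMa = kMg sinθ/(1+k).
f = 1 × 4.78 × 9.8 × sin23.1° / 2 ≈ 9.19 N.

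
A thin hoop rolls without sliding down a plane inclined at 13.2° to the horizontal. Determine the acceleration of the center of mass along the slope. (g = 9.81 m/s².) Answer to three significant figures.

Here I = MR², so the shape factor k = I/(MR²) = 1.
Along the incline Mg sinθ − f = Ma, and torque about the center fR = Iα = kMR²(a/R) gives f = kMa.
Eliminating f: Mg sinθ = (1+k)Ma, so a = g sinθ/(1+k) = 9.81 × sin13.2° / 2 ≈ 1.12 m/s².

a ≈ 1.12 m/s²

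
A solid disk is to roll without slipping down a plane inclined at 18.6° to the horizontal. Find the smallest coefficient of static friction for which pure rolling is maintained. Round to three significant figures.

μ_min ≈ 0.112

The moment of inertia is (1/2)MR², giving k ≡ I/(MR²) = 0.5.
Translational: Mg sinθ − f = Ma. Rotational about the CM: fR = Iα = kMRa, so f = kMa.
These give a = g sinθ/(1+k) and the required friction f = kMg sinθ/(1+k).
The normal force is N = Mg cosθ, so μ_min = f/N = k tanθ/(1+k).
μ_min = 0.5 × tan18.6° / 1.5 ≈ 0.112.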